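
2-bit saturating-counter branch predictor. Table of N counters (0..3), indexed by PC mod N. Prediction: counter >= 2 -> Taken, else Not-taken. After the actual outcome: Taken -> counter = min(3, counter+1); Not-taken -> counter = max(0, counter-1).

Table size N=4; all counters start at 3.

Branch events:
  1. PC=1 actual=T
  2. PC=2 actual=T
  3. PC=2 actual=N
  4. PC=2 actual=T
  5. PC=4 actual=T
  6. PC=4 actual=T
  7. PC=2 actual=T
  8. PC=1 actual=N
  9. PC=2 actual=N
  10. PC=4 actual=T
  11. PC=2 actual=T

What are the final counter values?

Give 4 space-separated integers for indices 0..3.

Answer: 3 2 3 3

Derivation:
Ev 1: PC=1 idx=1 pred=T actual=T -> ctr[1]=3
Ev 2: PC=2 idx=2 pred=T actual=T -> ctr[2]=3
Ev 3: PC=2 idx=2 pred=T actual=N -> ctr[2]=2
Ev 4: PC=2 idx=2 pred=T actual=T -> ctr[2]=3
Ev 5: PC=4 idx=0 pred=T actual=T -> ctr[0]=3
Ev 6: PC=4 idx=0 pred=T actual=T -> ctr[0]=3
Ev 7: PC=2 idx=2 pred=T actual=T -> ctr[2]=3
Ev 8: PC=1 idx=1 pred=T actual=N -> ctr[1]=2
Ev 9: PC=2 idx=2 pred=T actual=N -> ctr[2]=2
Ev 10: PC=4 idx=0 pred=T actual=T -> ctr[0]=3
Ev 11: PC=2 idx=2 pred=T actual=T -> ctr[2]=3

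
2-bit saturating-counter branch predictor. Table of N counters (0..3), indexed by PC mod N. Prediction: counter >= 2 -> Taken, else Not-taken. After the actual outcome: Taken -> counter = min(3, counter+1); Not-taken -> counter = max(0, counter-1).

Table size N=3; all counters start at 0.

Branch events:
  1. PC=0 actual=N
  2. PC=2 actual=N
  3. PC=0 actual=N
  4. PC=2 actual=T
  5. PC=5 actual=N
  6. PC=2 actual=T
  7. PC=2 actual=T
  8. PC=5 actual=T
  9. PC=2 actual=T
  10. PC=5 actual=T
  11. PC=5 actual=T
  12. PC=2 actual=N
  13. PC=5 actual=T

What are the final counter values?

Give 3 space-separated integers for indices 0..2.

Answer: 0 0 3

Derivation:
Ev 1: PC=0 idx=0 pred=N actual=N -> ctr[0]=0
Ev 2: PC=2 idx=2 pred=N actual=N -> ctr[2]=0
Ev 3: PC=0 idx=0 pred=N actual=N -> ctr[0]=0
Ev 4: PC=2 idx=2 pred=N actual=T -> ctr[2]=1
Ev 5: PC=5 idx=2 pred=N actual=N -> ctr[2]=0
Ev 6: PC=2 idx=2 pred=N actual=T -> ctr[2]=1
Ev 7: PC=2 idx=2 pred=N actual=T -> ctr[2]=2
Ev 8: PC=5 idx=2 pred=T actual=T -> ctr[2]=3
Ev 9: PC=2 idx=2 pred=T actual=T -> ctr[2]=3
Ev 10: PC=5 idx=2 pred=T actual=T -> ctr[2]=3
Ev 11: PC=5 idx=2 pred=T actual=T -> ctr[2]=3
Ev 12: PC=2 idx=2 pred=T actual=N -> ctr[2]=2
Ev 13: PC=5 idx=2 pred=T actual=T -> ctr[2]=3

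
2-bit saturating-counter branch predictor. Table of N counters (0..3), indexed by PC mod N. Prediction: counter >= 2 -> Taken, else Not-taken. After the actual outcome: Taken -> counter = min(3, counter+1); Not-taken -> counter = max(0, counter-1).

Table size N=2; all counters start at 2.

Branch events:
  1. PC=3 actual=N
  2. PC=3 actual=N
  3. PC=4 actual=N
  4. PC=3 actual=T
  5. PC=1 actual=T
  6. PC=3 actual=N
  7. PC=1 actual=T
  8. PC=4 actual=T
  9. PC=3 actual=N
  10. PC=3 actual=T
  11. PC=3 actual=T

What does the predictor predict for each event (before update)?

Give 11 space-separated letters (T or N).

Ev 1: PC=3 idx=1 pred=T actual=N -> ctr[1]=1
Ev 2: PC=3 idx=1 pred=N actual=N -> ctr[1]=0
Ev 3: PC=4 idx=0 pred=T actual=N -> ctr[0]=1
Ev 4: PC=3 idx=1 pred=N actual=T -> ctr[1]=1
Ev 5: PC=1 idx=1 pred=N actual=T -> ctr[1]=2
Ev 6: PC=3 idx=1 pred=T actual=N -> ctr[1]=1
Ev 7: PC=1 idx=1 pred=N actual=T -> ctr[1]=2
Ev 8: PC=4 idx=0 pred=N actual=T -> ctr[0]=2
Ev 9: PC=3 idx=1 pred=T actual=N -> ctr[1]=1
Ev 10: PC=3 idx=1 pred=N actual=T -> ctr[1]=2
Ev 11: PC=3 idx=1 pred=T actual=T -> ctr[1]=3

Answer: T N T N N T N N T N T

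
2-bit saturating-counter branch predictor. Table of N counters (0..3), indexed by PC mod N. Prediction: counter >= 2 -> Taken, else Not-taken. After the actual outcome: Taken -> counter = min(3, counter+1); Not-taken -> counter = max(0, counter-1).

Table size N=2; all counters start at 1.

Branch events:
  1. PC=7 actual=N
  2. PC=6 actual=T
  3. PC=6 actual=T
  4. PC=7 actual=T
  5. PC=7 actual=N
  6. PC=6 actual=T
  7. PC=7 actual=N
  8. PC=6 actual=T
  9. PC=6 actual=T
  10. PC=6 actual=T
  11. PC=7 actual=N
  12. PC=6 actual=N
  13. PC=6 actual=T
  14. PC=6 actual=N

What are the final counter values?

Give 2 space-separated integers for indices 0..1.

Answer: 2 0

Derivation:
Ev 1: PC=7 idx=1 pred=N actual=N -> ctr[1]=0
Ev 2: PC=6 idx=0 pred=N actual=T -> ctr[0]=2
Ev 3: PC=6 idx=0 pred=T actual=T -> ctr[0]=3
Ev 4: PC=7 idx=1 pred=N actual=T -> ctr[1]=1
Ev 5: PC=7 idx=1 pred=N actual=N -> ctr[1]=0
Ev 6: PC=6 idx=0 pred=T actual=T -> ctr[0]=3
Ev 7: PC=7 idx=1 pred=N actual=N -> ctr[1]=0
Ev 8: PC=6 idx=0 pred=T actual=T -> ctr[0]=3
Ev 9: PC=6 idx=0 pred=T actual=T -> ctr[0]=3
Ev 10: PC=6 idx=0 pred=T actual=T -> ctr[0]=3
Ev 11: PC=7 idx=1 pred=N actual=N -> ctr[1]=0
Ev 12: PC=6 idx=0 pred=T actual=N -> ctr[0]=2
Ev 13: PC=6 idx=0 pred=T actual=T -> ctr[0]=3
Ev 14: PC=6 idx=0 pred=T actual=N -> ctr[0]=2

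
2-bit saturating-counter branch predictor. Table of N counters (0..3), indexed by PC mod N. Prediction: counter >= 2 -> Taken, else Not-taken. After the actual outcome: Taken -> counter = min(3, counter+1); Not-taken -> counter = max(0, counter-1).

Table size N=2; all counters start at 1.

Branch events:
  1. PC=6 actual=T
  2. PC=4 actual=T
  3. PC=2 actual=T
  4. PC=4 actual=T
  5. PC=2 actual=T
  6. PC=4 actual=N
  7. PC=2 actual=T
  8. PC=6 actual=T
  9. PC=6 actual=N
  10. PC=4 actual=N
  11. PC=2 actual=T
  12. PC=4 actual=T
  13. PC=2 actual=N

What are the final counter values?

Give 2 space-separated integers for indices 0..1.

Answer: 2 1

Derivation:
Ev 1: PC=6 idx=0 pred=N actual=T -> ctr[0]=2
Ev 2: PC=4 idx=0 pred=T actual=T -> ctr[0]=3
Ev 3: PC=2 idx=0 pred=T actual=T -> ctr[0]=3
Ev 4: PC=4 idx=0 pred=T actual=T -> ctr[0]=3
Ev 5: PC=2 idx=0 pred=T actual=T -> ctr[0]=3
Ev 6: PC=4 idx=0 pred=T actual=N -> ctr[0]=2
Ev 7: PC=2 idx=0 pred=T actual=T -> ctr[0]=3
Ev 8: PC=6 idx=0 pred=T actual=T -> ctr[0]=3
Ev 9: PC=6 idx=0 pred=T actual=N -> ctr[0]=2
Ev 10: PC=4 idx=0 pred=T actual=N -> ctr[0]=1
Ev 11: PC=2 idx=0 pred=N actual=T -> ctr[0]=2
Ev 12: PC=4 idx=0 pred=T actual=T -> ctr[0]=3
Ev 13: PC=2 idx=0 pred=T actual=N -> ctr[0]=2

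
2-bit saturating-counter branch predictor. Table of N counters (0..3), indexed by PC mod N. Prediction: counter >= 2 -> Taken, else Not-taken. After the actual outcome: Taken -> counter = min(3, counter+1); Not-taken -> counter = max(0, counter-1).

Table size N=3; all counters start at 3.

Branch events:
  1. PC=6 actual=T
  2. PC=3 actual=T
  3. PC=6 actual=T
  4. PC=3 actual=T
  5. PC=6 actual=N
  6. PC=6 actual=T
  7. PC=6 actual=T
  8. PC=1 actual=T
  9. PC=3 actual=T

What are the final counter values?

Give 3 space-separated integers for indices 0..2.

Answer: 3 3 3

Derivation:
Ev 1: PC=6 idx=0 pred=T actual=T -> ctr[0]=3
Ev 2: PC=3 idx=0 pred=T actual=T -> ctr[0]=3
Ev 3: PC=6 idx=0 pred=T actual=T -> ctr[0]=3
Ev 4: PC=3 idx=0 pred=T actual=T -> ctr[0]=3
Ev 5: PC=6 idx=0 pred=T actual=N -> ctr[0]=2
Ev 6: PC=6 idx=0 pred=T actual=T -> ctr[0]=3
Ev 7: PC=6 idx=0 pred=T actual=T -> ctr[0]=3
Ev 8: PC=1 idx=1 pred=T actual=T -> ctr[1]=3
Ev 9: PC=3 idx=0 pred=T actual=T -> ctr[0]=3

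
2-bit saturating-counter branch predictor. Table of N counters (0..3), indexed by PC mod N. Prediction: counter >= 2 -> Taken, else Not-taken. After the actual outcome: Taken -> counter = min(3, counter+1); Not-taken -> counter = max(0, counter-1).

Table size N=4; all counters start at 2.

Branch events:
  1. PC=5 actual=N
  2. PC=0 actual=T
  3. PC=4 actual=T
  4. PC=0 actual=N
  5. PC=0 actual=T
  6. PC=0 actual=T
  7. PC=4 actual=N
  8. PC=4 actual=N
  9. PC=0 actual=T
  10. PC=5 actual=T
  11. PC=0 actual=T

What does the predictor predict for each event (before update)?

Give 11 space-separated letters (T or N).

Ev 1: PC=5 idx=1 pred=T actual=N -> ctr[1]=1
Ev 2: PC=0 idx=0 pred=T actual=T -> ctr[0]=3
Ev 3: PC=4 idx=0 pred=T actual=T -> ctr[0]=3
Ev 4: PC=0 idx=0 pred=T actual=N -> ctr[0]=2
Ev 5: PC=0 idx=0 pred=T actual=T -> ctr[0]=3
Ev 6: PC=0 idx=0 pred=T actual=T -> ctr[0]=3
Ev 7: PC=4 idx=0 pred=T actual=N -> ctr[0]=2
Ev 8: PC=4 idx=0 pred=T actual=N -> ctr[0]=1
Ev 9: PC=0 idx=0 pred=N actual=T -> ctr[0]=2
Ev 10: PC=5 idx=1 pred=N actual=T -> ctr[1]=2
Ev 11: PC=0 idx=0 pred=T actual=T -> ctr[0]=3

Answer: T T T T T T T T N N T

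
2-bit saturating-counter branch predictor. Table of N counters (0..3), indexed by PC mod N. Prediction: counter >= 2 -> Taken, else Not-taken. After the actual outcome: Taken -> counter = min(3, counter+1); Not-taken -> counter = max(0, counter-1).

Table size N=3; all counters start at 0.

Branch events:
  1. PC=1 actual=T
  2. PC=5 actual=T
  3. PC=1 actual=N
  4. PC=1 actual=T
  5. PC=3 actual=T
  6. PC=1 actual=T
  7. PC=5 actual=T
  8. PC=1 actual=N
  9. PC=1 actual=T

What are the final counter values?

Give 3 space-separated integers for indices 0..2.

Ev 1: PC=1 idx=1 pred=N actual=T -> ctr[1]=1
Ev 2: PC=5 idx=2 pred=N actual=T -> ctr[2]=1
Ev 3: PC=1 idx=1 pred=N actual=N -> ctr[1]=0
Ev 4: PC=1 idx=1 pred=N actual=T -> ctr[1]=1
Ev 5: PC=3 idx=0 pred=N actual=T -> ctr[0]=1
Ev 6: PC=1 idx=1 pred=N actual=T -> ctr[1]=2
Ev 7: PC=5 idx=2 pred=N actual=T -> ctr[2]=2
Ev 8: PC=1 idx=1 pred=T actual=N -> ctr[1]=1
Ev 9: PC=1 idx=1 pred=N actual=T -> ctr[1]=2

Answer: 1 2 2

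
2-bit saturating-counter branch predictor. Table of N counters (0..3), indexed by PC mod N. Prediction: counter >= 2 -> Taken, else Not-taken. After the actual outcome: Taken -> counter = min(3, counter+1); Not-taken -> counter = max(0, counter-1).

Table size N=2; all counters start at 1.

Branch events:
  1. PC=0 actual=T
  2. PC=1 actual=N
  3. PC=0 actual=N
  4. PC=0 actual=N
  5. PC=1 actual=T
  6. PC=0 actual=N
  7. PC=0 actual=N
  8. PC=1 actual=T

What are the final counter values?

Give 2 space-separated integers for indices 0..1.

Ev 1: PC=0 idx=0 pred=N actual=T -> ctr[0]=2
Ev 2: PC=1 idx=1 pred=N actual=N -> ctr[1]=0
Ev 3: PC=0 idx=0 pred=T actual=N -> ctr[0]=1
Ev 4: PC=0 idx=0 pred=N actual=N -> ctr[0]=0
Ev 5: PC=1 idx=1 pred=N actual=T -> ctr[1]=1
Ev 6: PC=0 idx=0 pred=N actual=N -> ctr[0]=0
Ev 7: PC=0 idx=0 pred=N actual=N -> ctr[0]=0
Ev 8: PC=1 idx=1 pred=N actual=T -> ctr[1]=2

Answer: 0 2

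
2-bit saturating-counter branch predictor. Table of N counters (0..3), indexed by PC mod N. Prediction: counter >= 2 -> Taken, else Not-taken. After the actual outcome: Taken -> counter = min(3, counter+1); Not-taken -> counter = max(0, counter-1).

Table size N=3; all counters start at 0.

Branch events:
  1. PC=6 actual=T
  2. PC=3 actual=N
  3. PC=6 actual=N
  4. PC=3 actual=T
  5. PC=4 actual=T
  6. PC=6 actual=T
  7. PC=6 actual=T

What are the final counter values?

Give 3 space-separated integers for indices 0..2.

Ev 1: PC=6 idx=0 pred=N actual=T -> ctr[0]=1
Ev 2: PC=3 idx=0 pred=N actual=N -> ctr[0]=0
Ev 3: PC=6 idx=0 pred=N actual=N -> ctr[0]=0
Ev 4: PC=3 idx=0 pred=N actual=T -> ctr[0]=1
Ev 5: PC=4 idx=1 pred=N actual=T -> ctr[1]=1
Ev 6: PC=6 idx=0 pred=N actual=T -> ctr[0]=2
Ev 7: PC=6 idx=0 pred=T actual=T -> ctr[0]=3

Answer: 3 1 0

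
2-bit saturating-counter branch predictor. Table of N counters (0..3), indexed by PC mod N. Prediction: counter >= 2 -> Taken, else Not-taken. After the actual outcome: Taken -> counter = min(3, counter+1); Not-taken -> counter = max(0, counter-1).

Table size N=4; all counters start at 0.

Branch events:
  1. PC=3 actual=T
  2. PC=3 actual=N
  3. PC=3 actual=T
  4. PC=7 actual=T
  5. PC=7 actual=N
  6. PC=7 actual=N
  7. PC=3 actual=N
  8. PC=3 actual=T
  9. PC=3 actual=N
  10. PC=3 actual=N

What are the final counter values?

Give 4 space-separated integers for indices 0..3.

Ev 1: PC=3 idx=3 pred=N actual=T -> ctr[3]=1
Ev 2: PC=3 idx=3 pred=N actual=N -> ctr[3]=0
Ev 3: PC=3 idx=3 pred=N actual=T -> ctr[3]=1
Ev 4: PC=7 idx=3 pred=N actual=T -> ctr[3]=2
Ev 5: PC=7 idx=3 pred=T actual=N -> ctr[3]=1
Ev 6: PC=7 idx=3 pred=N actual=N -> ctr[3]=0
Ev 7: PC=3 idx=3 pred=N actual=N -> ctr[3]=0
Ev 8: PC=3 idx=3 pred=N actual=T -> ctr[3]=1
Ev 9: PC=3 idx=3 pred=N actual=N -> ctr[3]=0
Ev 10: PC=3 idx=3 pred=N actual=N -> ctr[3]=0

Answer: 0 0 0 0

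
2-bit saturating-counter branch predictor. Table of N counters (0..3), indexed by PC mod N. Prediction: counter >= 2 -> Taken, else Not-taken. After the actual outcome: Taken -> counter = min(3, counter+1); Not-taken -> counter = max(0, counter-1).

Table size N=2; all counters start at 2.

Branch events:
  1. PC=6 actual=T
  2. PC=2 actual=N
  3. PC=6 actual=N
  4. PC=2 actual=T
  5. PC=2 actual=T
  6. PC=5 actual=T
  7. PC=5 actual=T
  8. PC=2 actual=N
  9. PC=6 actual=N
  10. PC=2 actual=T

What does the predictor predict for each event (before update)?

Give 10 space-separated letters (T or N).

Ev 1: PC=6 idx=0 pred=T actual=T -> ctr[0]=3
Ev 2: PC=2 idx=0 pred=T actual=N -> ctr[0]=2
Ev 3: PC=6 idx=0 pred=T actual=N -> ctr[0]=1
Ev 4: PC=2 idx=0 pred=N actual=T -> ctr[0]=2
Ev 5: PC=2 idx=0 pred=T actual=T -> ctr[0]=3
Ev 6: PC=5 idx=1 pred=T actual=T -> ctr[1]=3
Ev 7: PC=5 idx=1 pred=T actual=T -> ctr[1]=3
Ev 8: PC=2 idx=0 pred=T actual=N -> ctr[0]=2
Ev 9: PC=6 idx=0 pred=T actual=N -> ctr[0]=1
Ev 10: PC=2 idx=0 pred=N actual=T -> ctr[0]=2

Answer: T T T N T T T T T N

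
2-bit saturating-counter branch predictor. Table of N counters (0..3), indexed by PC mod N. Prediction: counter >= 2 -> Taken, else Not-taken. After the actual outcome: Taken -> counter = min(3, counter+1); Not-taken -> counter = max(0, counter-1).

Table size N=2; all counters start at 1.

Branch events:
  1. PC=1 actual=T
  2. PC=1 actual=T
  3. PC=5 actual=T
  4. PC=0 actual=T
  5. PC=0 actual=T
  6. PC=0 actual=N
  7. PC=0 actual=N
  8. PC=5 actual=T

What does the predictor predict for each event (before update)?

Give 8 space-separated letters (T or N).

Ev 1: PC=1 idx=1 pred=N actual=T -> ctr[1]=2
Ev 2: PC=1 idx=1 pred=T actual=T -> ctr[1]=3
Ev 3: PC=5 idx=1 pred=T actual=T -> ctr[1]=3
Ev 4: PC=0 idx=0 pred=N actual=T -> ctr[0]=2
Ev 5: PC=0 idx=0 pred=T actual=T -> ctr[0]=3
Ev 6: PC=0 idx=0 pred=T actual=N -> ctr[0]=2
Ev 7: PC=0 idx=0 pred=T actual=N -> ctr[0]=1
Ev 8: PC=5 idx=1 pred=T actual=T -> ctr[1]=3

Answer: N T T N T T T T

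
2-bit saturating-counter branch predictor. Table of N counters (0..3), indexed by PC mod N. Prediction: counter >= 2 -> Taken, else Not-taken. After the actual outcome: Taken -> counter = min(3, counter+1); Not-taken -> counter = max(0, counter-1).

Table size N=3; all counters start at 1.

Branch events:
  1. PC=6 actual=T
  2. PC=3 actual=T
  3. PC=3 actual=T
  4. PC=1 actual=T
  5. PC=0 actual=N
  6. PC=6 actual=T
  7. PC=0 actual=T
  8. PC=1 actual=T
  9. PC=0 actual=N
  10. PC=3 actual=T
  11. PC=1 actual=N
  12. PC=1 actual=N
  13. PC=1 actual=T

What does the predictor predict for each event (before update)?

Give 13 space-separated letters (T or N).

Answer: N T T N T T T T T T T T N

Derivation:
Ev 1: PC=6 idx=0 pred=N actual=T -> ctr[0]=2
Ev 2: PC=3 idx=0 pred=T actual=T -> ctr[0]=3
Ev 3: PC=3 idx=0 pred=T actual=T -> ctr[0]=3
Ev 4: PC=1 idx=1 pred=N actual=T -> ctr[1]=2
Ev 5: PC=0 idx=0 pred=T actual=N -> ctr[0]=2
Ev 6: PC=6 idx=0 pred=T actual=T -> ctr[0]=3
Ev 7: PC=0 idx=0 pred=T actual=T -> ctr[0]=3
Ev 8: PC=1 idx=1 pred=T actual=T -> ctr[1]=3
Ev 9: PC=0 idx=0 pred=T actual=N -> ctr[0]=2
Ev 10: PC=3 idx=0 pred=T actual=T -> ctr[0]=3
Ev 11: PC=1 idx=1 pred=T actual=N -> ctr[1]=2
Ev 12: PC=1 idx=1 pred=T actual=N -> ctr[1]=1
Ev 13: PC=1 idx=1 pred=N actual=T -> ctr[1]=2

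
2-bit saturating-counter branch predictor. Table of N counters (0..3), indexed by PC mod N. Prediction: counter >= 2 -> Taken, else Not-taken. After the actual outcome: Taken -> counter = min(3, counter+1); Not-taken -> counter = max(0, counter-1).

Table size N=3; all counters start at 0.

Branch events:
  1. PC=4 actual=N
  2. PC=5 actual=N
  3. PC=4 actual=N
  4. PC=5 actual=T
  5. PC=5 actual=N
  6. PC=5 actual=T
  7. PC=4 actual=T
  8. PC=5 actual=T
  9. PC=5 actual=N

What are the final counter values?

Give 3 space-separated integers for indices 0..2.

Ev 1: PC=4 idx=1 pred=N actual=N -> ctr[1]=0
Ev 2: PC=5 idx=2 pred=N actual=N -> ctr[2]=0
Ev 3: PC=4 idx=1 pred=N actual=N -> ctr[1]=0
Ev 4: PC=5 idx=2 pred=N actual=T -> ctr[2]=1
Ev 5: PC=5 idx=2 pred=N actual=N -> ctr[2]=0
Ev 6: PC=5 idx=2 pred=N actual=T -> ctr[2]=1
Ev 7: PC=4 idx=1 pred=N actual=T -> ctr[1]=1
Ev 8: PC=5 idx=2 pred=N actual=T -> ctr[2]=2
Ev 9: PC=5 idx=2 pred=T actual=N -> ctr[2]=1

Answer: 0 1 1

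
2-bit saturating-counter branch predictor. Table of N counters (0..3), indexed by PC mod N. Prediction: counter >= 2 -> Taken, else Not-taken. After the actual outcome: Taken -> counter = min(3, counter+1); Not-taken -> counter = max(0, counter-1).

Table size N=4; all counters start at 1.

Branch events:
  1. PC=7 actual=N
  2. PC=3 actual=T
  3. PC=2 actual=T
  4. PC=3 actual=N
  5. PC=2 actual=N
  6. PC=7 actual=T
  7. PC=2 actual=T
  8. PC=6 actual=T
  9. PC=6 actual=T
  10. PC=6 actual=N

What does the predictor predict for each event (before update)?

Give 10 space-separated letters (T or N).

Answer: N N N N T N N T T T

Derivation:
Ev 1: PC=7 idx=3 pred=N actual=N -> ctr[3]=0
Ev 2: PC=3 idx=3 pred=N actual=T -> ctr[3]=1
Ev 3: PC=2 idx=2 pred=N actual=T -> ctr[2]=2
Ev 4: PC=3 idx=3 pred=N actual=N -> ctr[3]=0
Ev 5: PC=2 idx=2 pred=T actual=N -> ctr[2]=1
Ev 6: PC=7 idx=3 pred=N actual=T -> ctr[3]=1
Ev 7: PC=2 idx=2 pred=N actual=T -> ctr[2]=2
Ev 8: PC=6 idx=2 pred=T actual=T -> ctr[2]=3
Ev 9: PC=6 idx=2 pred=T actual=T -> ctr[2]=3
Ev 10: PC=6 idx=2 pred=T actual=N -> ctr[2]=2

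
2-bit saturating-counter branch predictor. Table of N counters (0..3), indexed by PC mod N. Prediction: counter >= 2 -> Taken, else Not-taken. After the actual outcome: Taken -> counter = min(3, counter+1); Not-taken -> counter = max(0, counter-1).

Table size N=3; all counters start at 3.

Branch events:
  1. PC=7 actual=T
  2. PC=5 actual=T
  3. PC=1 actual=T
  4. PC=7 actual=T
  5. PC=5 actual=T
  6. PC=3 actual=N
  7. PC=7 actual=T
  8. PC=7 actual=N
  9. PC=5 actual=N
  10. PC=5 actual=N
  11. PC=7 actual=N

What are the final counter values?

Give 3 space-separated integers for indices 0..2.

Answer: 2 1 1

Derivation:
Ev 1: PC=7 idx=1 pred=T actual=T -> ctr[1]=3
Ev 2: PC=5 idx=2 pred=T actual=T -> ctr[2]=3
Ev 3: PC=1 idx=1 pred=T actual=T -> ctr[1]=3
Ev 4: PC=7 idx=1 pred=T actual=T -> ctr[1]=3
Ev 5: PC=5 idx=2 pred=T actual=T -> ctr[2]=3
Ev 6: PC=3 idx=0 pred=T actual=N -> ctr[0]=2
Ev 7: PC=7 idx=1 pred=T actual=T -> ctr[1]=3
Ev 8: PC=7 idx=1 pred=T actual=N -> ctr[1]=2
Ev 9: PC=5 idx=2 pred=T actual=N -> ctr[2]=2
Ev 10: PC=5 idx=2 pred=T actual=N -> ctr[2]=1
Ev 11: PC=7 idx=1 pred=T actual=N -> ctr[1]=1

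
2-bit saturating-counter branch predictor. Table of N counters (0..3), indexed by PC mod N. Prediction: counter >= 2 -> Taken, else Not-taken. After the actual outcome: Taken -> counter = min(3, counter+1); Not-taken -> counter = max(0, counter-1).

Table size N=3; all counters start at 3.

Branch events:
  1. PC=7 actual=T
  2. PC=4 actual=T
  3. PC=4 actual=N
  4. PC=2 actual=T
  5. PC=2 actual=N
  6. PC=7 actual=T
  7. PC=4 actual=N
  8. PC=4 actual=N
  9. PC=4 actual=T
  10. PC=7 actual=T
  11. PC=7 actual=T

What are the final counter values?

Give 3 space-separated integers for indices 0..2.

Ev 1: PC=7 idx=1 pred=T actual=T -> ctr[1]=3
Ev 2: PC=4 idx=1 pred=T actual=T -> ctr[1]=3
Ev 3: PC=4 idx=1 pred=T actual=N -> ctr[1]=2
Ev 4: PC=2 idx=2 pred=T actual=T -> ctr[2]=3
Ev 5: PC=2 idx=2 pred=T actual=N -> ctr[2]=2
Ev 6: PC=7 idx=1 pred=T actual=T -> ctr[1]=3
Ev 7: PC=4 idx=1 pred=T actual=N -> ctr[1]=2
Ev 8: PC=4 idx=1 pred=T actual=N -> ctr[1]=1
Ev 9: PC=4 idx=1 pred=N actual=T -> ctr[1]=2
Ev 10: PC=7 idx=1 pred=T actual=T -> ctr[1]=3
Ev 11: PC=7 idx=1 pred=T actual=T -> ctr[1]=3

Answer: 3 3 2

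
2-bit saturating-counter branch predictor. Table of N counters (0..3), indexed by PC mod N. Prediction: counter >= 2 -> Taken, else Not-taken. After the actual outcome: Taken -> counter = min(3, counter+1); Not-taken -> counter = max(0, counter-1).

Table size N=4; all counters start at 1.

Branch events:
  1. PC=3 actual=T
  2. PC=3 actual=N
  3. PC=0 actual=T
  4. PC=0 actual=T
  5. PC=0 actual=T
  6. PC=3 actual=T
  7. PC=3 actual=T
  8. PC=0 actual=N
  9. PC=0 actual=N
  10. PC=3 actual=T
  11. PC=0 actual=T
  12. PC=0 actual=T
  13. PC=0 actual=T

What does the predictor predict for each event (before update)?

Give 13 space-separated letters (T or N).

Answer: N T N T T N T T T T N T T

Derivation:
Ev 1: PC=3 idx=3 pred=N actual=T -> ctr[3]=2
Ev 2: PC=3 idx=3 pred=T actual=N -> ctr[3]=1
Ev 3: PC=0 idx=0 pred=N actual=T -> ctr[0]=2
Ev 4: PC=0 idx=0 pred=T actual=T -> ctr[0]=3
Ev 5: PC=0 idx=0 pred=T actual=T -> ctr[0]=3
Ev 6: PC=3 idx=3 pred=N actual=T -> ctr[3]=2
Ev 7: PC=3 idx=3 pred=T actual=T -> ctr[3]=3
Ev 8: PC=0 idx=0 pred=T actual=N -> ctr[0]=2
Ev 9: PC=0 idx=0 pred=T actual=N -> ctr[0]=1
Ev 10: PC=3 idx=3 pred=T actual=T -> ctr[3]=3
Ev 11: PC=0 idx=0 pred=N actual=T -> ctr[0]=2
Ev 12: PC=0 idx=0 pred=T actual=T -> ctr[0]=3
Ev 13: PC=0 idx=0 pred=T actual=T -> ctr[0]=3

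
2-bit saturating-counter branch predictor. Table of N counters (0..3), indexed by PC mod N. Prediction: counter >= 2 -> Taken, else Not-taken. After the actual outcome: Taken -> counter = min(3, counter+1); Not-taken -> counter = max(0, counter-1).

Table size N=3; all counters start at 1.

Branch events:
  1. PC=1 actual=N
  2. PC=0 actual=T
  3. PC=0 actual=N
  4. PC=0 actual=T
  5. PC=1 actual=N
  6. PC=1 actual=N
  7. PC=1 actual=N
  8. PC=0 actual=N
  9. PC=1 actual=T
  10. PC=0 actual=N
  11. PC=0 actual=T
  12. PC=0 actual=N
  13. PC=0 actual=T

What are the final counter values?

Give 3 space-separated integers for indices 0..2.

Ev 1: PC=1 idx=1 pred=N actual=N -> ctr[1]=0
Ev 2: PC=0 idx=0 pred=N actual=T -> ctr[0]=2
Ev 3: PC=0 idx=0 pred=T actual=N -> ctr[0]=1
Ev 4: PC=0 idx=0 pred=N actual=T -> ctr[0]=2
Ev 5: PC=1 idx=1 pred=N actual=N -> ctr[1]=0
Ev 6: PC=1 idx=1 pred=N actual=N -> ctr[1]=0
Ev 7: PC=1 idx=1 pred=N actual=N -> ctr[1]=0
Ev 8: PC=0 idx=0 pred=T actual=N -> ctr[0]=1
Ev 9: PC=1 idx=1 pred=N actual=T -> ctr[1]=1
Ev 10: PC=0 idx=0 pred=N actual=N -> ctr[0]=0
Ev 11: PC=0 idx=0 pred=N actual=T -> ctr[0]=1
Ev 12: PC=0 idx=0 pred=N actual=N -> ctr[0]=0
Ev 13: PC=0 idx=0 pred=N actual=T -> ctr[0]=1

Answer: 1 1 1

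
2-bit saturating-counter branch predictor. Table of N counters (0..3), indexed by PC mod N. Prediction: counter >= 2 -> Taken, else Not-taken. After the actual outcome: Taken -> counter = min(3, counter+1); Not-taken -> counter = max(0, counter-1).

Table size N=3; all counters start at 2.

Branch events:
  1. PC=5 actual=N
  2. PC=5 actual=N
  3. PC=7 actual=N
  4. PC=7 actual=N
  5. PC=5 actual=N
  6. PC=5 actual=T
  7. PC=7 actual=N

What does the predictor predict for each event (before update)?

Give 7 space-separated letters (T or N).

Answer: T N T N N N N

Derivation:
Ev 1: PC=5 idx=2 pred=T actual=N -> ctr[2]=1
Ev 2: PC=5 idx=2 pred=N actual=N -> ctr[2]=0
Ev 3: PC=7 idx=1 pred=T actual=N -> ctr[1]=1
Ev 4: PC=7 idx=1 pred=N actual=N -> ctr[1]=0
Ev 5: PC=5 idx=2 pred=N actual=N -> ctr[2]=0
Ev 6: PC=5 idx=2 pred=N actual=T -> ctr[2]=1
Ev 7: PC=7 idx=1 pred=N actual=N -> ctr[1]=0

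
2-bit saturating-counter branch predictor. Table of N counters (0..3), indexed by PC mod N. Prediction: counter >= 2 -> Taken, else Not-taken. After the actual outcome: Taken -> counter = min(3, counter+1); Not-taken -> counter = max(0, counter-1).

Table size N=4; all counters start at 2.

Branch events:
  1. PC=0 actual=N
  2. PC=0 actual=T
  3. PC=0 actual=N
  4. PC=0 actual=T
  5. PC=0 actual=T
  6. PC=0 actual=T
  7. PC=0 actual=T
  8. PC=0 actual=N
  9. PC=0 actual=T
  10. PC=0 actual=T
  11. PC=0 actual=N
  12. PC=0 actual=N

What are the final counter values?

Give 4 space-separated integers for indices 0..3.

Answer: 1 2 2 2

Derivation:
Ev 1: PC=0 idx=0 pred=T actual=N -> ctr[0]=1
Ev 2: PC=0 idx=0 pred=N actual=T -> ctr[0]=2
Ev 3: PC=0 idx=0 pred=T actual=N -> ctr[0]=1
Ev 4: PC=0 idx=0 pred=N actual=T -> ctr[0]=2
Ev 5: PC=0 idx=0 pred=T actual=T -> ctr[0]=3
Ev 6: PC=0 idx=0 pred=T actual=T -> ctr[0]=3
Ev 7: PC=0 idx=0 pred=T actual=T -> ctr[0]=3
Ev 8: PC=0 idx=0 pred=T actual=N -> ctr[0]=2
Ev 9: PC=0 idx=0 pred=T actual=T -> ctr[0]=3
Ev 10: PC=0 idx=0 pred=T actual=T -> ctr[0]=3
Ev 11: PC=0 idx=0 pred=T actual=N -> ctr[0]=2
Ev 12: PC=0 idx=0 pred=T actual=N -> ctr[0]=1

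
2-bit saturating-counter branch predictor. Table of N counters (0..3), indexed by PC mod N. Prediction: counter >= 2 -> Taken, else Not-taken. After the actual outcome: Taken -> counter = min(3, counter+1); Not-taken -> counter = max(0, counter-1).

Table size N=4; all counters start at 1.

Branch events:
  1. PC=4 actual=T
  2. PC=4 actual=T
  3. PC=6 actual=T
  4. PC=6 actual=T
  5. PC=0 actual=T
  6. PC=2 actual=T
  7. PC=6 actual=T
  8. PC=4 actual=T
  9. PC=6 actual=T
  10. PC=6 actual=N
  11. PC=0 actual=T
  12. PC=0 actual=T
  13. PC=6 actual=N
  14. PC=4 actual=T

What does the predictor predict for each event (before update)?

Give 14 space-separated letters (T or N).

Ev 1: PC=4 idx=0 pred=N actual=T -> ctr[0]=2
Ev 2: PC=4 idx=0 pred=T actual=T -> ctr[0]=3
Ev 3: PC=6 idx=2 pred=N actual=T -> ctr[2]=2
Ev 4: PC=6 idx=2 pred=T actual=T -> ctr[2]=3
Ev 5: PC=0 idx=0 pred=T actual=T -> ctr[0]=3
Ev 6: PC=2 idx=2 pred=T actual=T -> ctr[2]=3
Ev 7: PC=6 idx=2 pred=T actual=T -> ctr[2]=3
Ev 8: PC=4 idx=0 pred=T actual=T -> ctr[0]=3
Ev 9: PC=6 idx=2 pred=T actual=T -> ctr[2]=3
Ev 10: PC=6 idx=2 pred=T actual=N -> ctr[2]=2
Ev 11: PC=0 idx=0 pred=T actual=T -> ctr[0]=3
Ev 12: PC=0 idx=0 pred=T actual=T -> ctr[0]=3
Ev 13: PC=6 idx=2 pred=T actual=N -> ctr[2]=1
Ev 14: PC=4 idx=0 pred=T actual=T -> ctr[0]=3

Answer: N T N T T T T T T T T T T T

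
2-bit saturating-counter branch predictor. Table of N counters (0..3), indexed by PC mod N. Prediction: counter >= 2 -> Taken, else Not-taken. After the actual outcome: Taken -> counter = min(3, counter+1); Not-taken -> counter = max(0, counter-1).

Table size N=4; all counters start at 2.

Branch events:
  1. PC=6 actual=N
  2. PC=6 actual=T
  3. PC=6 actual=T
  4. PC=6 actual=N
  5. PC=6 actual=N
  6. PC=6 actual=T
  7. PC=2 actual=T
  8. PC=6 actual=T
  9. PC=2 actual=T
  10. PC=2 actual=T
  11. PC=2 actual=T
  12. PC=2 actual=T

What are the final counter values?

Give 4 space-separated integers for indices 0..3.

Ev 1: PC=6 idx=2 pred=T actual=N -> ctr[2]=1
Ev 2: PC=6 idx=2 pred=N actual=T -> ctr[2]=2
Ev 3: PC=6 idx=2 pred=T actual=T -> ctr[2]=3
Ev 4: PC=6 idx=2 pred=T actual=N -> ctr[2]=2
Ev 5: PC=6 idx=2 pred=T actual=N -> ctr[2]=1
Ev 6: PC=6 idx=2 pred=N actual=T -> ctr[2]=2
Ev 7: PC=2 idx=2 pred=T actual=T -> ctr[2]=3
Ev 8: PC=6 idx=2 pred=T actual=T -> ctr[2]=3
Ev 9: PC=2 idx=2 pred=T actual=T -> ctr[2]=3
Ev 10: PC=2 idx=2 pred=T actual=T -> ctr[2]=3
Ev 11: PC=2 idx=2 pred=T actual=T -> ctr[2]=3
Ev 12: PC=2 idx=2 pred=T actual=T -> ctr[2]=3

Answer: 2 2 3 2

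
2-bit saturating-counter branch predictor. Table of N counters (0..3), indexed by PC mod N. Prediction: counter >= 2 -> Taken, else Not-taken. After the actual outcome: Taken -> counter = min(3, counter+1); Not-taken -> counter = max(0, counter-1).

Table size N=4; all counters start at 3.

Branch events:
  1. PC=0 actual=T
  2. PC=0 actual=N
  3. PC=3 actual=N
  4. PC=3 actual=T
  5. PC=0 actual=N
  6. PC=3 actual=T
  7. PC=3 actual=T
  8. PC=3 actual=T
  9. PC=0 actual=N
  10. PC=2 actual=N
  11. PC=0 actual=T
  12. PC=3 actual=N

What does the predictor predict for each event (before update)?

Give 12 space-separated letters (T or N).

Ev 1: PC=0 idx=0 pred=T actual=T -> ctr[0]=3
Ev 2: PC=0 idx=0 pred=T actual=N -> ctr[0]=2
Ev 3: PC=3 idx=3 pred=T actual=N -> ctr[3]=2
Ev 4: PC=3 idx=3 pred=T actual=T -> ctr[3]=3
Ev 5: PC=0 idx=0 pred=T actual=N -> ctr[0]=1
Ev 6: PC=3 idx=3 pred=T actual=T -> ctr[3]=3
Ev 7: PC=3 idx=3 pred=T actual=T -> ctr[3]=3
Ev 8: PC=3 idx=3 pred=T actual=T -> ctr[3]=3
Ev 9: PC=0 idx=0 pred=N actual=N -> ctr[0]=0
Ev 10: PC=2 idx=2 pred=T actual=N -> ctr[2]=2
Ev 11: PC=0 idx=0 pred=N actual=T -> ctr[0]=1
Ev 12: PC=3 idx=3 pred=T actual=N -> ctr[3]=2

Answer: T T T T T T T T N T N T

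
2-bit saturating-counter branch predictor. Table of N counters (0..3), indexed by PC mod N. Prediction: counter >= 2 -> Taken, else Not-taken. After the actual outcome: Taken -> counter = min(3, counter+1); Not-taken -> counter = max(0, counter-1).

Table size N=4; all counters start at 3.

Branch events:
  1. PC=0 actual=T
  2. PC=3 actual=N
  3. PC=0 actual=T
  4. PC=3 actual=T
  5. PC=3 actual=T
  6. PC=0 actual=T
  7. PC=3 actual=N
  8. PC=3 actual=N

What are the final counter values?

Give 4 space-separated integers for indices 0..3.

Answer: 3 3 3 1

Derivation:
Ev 1: PC=0 idx=0 pred=T actual=T -> ctr[0]=3
Ev 2: PC=3 idx=3 pred=T actual=N -> ctr[3]=2
Ev 3: PC=0 idx=0 pred=T actual=T -> ctr[0]=3
Ev 4: PC=3 idx=3 pred=T actual=T -> ctr[3]=3
Ev 5: PC=3 idx=3 pred=T actual=T -> ctr[3]=3
Ev 6: PC=0 idx=0 pred=T actual=T -> ctr[0]=3
Ev 7: PC=3 idx=3 pred=T actual=N -> ctr[3]=2
Ev 8: PC=3 idx=3 pred=T actual=N -> ctr[3]=1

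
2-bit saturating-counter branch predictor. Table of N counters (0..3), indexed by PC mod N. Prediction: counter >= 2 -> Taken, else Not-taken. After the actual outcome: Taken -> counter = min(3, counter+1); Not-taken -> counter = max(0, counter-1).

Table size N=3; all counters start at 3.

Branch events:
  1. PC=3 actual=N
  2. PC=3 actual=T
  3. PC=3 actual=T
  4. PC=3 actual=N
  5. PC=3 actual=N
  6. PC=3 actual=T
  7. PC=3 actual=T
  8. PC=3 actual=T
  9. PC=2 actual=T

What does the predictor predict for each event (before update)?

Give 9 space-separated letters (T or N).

Answer: T T T T T N T T T

Derivation:
Ev 1: PC=3 idx=0 pred=T actual=N -> ctr[0]=2
Ev 2: PC=3 idx=0 pred=T actual=T -> ctr[0]=3
Ev 3: PC=3 idx=0 pred=T actual=T -> ctr[0]=3
Ev 4: PC=3 idx=0 pred=T actual=N -> ctr[0]=2
Ev 5: PC=3 idx=0 pred=T actual=N -> ctr[0]=1
Ev 6: PC=3 idx=0 pred=N actual=T -> ctr[0]=2
Ev 7: PC=3 idx=0 pred=T actual=T -> ctr[0]=3
Ev 8: PC=3 idx=0 pred=T actual=T -> ctr[0]=3
Ev 9: PC=2 idx=2 pred=T actual=T -> ctr[2]=3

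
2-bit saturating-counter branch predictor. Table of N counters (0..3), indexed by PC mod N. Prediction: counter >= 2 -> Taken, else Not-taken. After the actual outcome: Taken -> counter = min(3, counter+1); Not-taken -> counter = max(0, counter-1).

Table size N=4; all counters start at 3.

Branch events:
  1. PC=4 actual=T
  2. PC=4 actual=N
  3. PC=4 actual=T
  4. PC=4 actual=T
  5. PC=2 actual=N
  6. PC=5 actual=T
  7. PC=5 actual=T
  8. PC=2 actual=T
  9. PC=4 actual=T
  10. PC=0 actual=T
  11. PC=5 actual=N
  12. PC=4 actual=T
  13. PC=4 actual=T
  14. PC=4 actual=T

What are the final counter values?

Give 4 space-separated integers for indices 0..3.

Ev 1: PC=4 idx=0 pred=T actual=T -> ctr[0]=3
Ev 2: PC=4 idx=0 pred=T actual=N -> ctr[0]=2
Ev 3: PC=4 idx=0 pred=T actual=T -> ctr[0]=3
Ev 4: PC=4 idx=0 pred=T actual=T -> ctr[0]=3
Ev 5: PC=2 idx=2 pred=T actual=N -> ctr[2]=2
Ev 6: PC=5 idx=1 pred=T actual=T -> ctr[1]=3
Ev 7: PC=5 idx=1 pred=T actual=T -> ctr[1]=3
Ev 8: PC=2 idx=2 pred=T actual=T -> ctr[2]=3
Ev 9: PC=4 idx=0 pred=T actual=T -> ctr[0]=3
Ev 10: PC=0 idx=0 pred=T actual=T -> ctr[0]=3
Ev 11: PC=5 idx=1 pred=T actual=N -> ctr[1]=2
Ev 12: PC=4 idx=0 pred=T actual=T -> ctr[0]=3
Ev 13: PC=4 idx=0 pred=T actual=T -> ctr[0]=3
Ev 14: PC=4 idx=0 pred=T actual=T -> ctr[0]=3

Answer: 3 2 3 3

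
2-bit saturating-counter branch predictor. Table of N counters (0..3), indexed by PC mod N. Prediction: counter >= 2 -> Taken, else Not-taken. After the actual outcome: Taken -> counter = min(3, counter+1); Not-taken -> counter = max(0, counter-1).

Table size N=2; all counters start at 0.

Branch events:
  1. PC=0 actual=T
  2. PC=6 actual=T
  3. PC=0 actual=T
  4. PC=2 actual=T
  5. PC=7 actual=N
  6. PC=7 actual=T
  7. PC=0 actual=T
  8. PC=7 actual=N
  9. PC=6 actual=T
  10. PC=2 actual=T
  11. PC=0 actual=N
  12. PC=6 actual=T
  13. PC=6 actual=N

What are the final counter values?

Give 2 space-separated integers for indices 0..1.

Ev 1: PC=0 idx=0 pred=N actual=T -> ctr[0]=1
Ev 2: PC=6 idx=0 pred=N actual=T -> ctr[0]=2
Ev 3: PC=0 idx=0 pred=T actual=T -> ctr[0]=3
Ev 4: PC=2 idx=0 pred=T actual=T -> ctr[0]=3
Ev 5: PC=7 idx=1 pred=N actual=N -> ctr[1]=0
Ev 6: PC=7 idx=1 pred=N actual=T -> ctr[1]=1
Ev 7: PC=0 idx=0 pred=T actual=T -> ctr[0]=3
Ev 8: PC=7 idx=1 pred=N actual=N -> ctr[1]=0
Ev 9: PC=6 idx=0 pred=T actual=T -> ctr[0]=3
Ev 10: PC=2 idx=0 pred=T actual=T -> ctr[0]=3
Ev 11: PC=0 idx=0 pred=T actual=N -> ctr[0]=2
Ev 12: PC=6 idx=0 pred=T actual=T -> ctr[0]=3
Ev 13: PC=6 idx=0 pred=T actual=N -> ctr[0]=2

Answer: 2 0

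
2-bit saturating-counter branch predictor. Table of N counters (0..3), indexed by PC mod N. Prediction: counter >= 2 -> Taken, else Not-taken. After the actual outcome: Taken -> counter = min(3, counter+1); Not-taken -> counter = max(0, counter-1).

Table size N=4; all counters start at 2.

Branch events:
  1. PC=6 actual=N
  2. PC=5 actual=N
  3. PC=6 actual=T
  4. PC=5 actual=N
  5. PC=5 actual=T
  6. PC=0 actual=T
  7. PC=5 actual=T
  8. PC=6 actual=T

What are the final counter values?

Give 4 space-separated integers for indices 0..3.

Answer: 3 2 3 2

Derivation:
Ev 1: PC=6 idx=2 pred=T actual=N -> ctr[2]=1
Ev 2: PC=5 idx=1 pred=T actual=N -> ctr[1]=1
Ev 3: PC=6 idx=2 pred=N actual=T -> ctr[2]=2
Ev 4: PC=5 idx=1 pred=N actual=N -> ctr[1]=0
Ev 5: PC=5 idx=1 pred=N actual=T -> ctr[1]=1
Ev 6: PC=0 idx=0 pred=T actual=T -> ctr[0]=3
Ev 7: PC=5 idx=1 pred=N actual=T -> ctr[1]=2
Ev 8: PC=6 idx=2 pred=T actual=T -> ctr[2]=3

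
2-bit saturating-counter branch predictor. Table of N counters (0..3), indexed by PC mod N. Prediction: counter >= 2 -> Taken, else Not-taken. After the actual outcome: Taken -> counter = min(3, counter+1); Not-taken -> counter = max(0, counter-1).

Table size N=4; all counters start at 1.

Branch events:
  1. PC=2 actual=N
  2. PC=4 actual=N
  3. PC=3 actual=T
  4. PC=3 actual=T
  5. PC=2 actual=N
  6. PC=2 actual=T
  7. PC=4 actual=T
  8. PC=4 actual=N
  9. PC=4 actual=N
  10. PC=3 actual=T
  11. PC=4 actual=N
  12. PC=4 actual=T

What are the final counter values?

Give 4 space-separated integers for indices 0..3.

Ev 1: PC=2 idx=2 pred=N actual=N -> ctr[2]=0
Ev 2: PC=4 idx=0 pred=N actual=N -> ctr[0]=0
Ev 3: PC=3 idx=3 pred=N actual=T -> ctr[3]=2
Ev 4: PC=3 idx=3 pred=T actual=T -> ctr[3]=3
Ev 5: PC=2 idx=2 pred=N actual=N -> ctr[2]=0
Ev 6: PC=2 idx=2 pred=N actual=T -> ctr[2]=1
Ev 7: PC=4 idx=0 pred=N actual=T -> ctr[0]=1
Ev 8: PC=4 idx=0 pred=N actual=N -> ctr[0]=0
Ev 9: PC=4 idx=0 pred=N actual=N -> ctr[0]=0
Ev 10: PC=3 idx=3 pred=T actual=T -> ctr[3]=3
Ev 11: PC=4 idx=0 pred=N actual=N -> ctr[0]=0
Ev 12: PC=4 idx=0 pred=N actual=T -> ctr[0]=1

Answer: 1 1 1 3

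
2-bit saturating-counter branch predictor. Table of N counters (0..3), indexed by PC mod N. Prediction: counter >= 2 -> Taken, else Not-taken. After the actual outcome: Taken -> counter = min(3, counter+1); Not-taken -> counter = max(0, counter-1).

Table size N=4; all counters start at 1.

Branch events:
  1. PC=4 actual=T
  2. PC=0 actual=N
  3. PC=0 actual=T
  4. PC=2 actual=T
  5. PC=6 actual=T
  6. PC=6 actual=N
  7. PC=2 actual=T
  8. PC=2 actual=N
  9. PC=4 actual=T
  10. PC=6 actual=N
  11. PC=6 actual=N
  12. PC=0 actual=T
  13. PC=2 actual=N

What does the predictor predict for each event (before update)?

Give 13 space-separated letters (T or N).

Answer: N T N N T T T T T T N T N

Derivation:
Ev 1: PC=4 idx=0 pred=N actual=T -> ctr[0]=2
Ev 2: PC=0 idx=0 pred=T actual=N -> ctr[0]=1
Ev 3: PC=0 idx=0 pred=N actual=T -> ctr[0]=2
Ev 4: PC=2 idx=2 pred=N actual=T -> ctr[2]=2
Ev 5: PC=6 idx=2 pred=T actual=T -> ctr[2]=3
Ev 6: PC=6 idx=2 pred=T actual=N -> ctr[2]=2
Ev 7: PC=2 idx=2 pred=T actual=T -> ctr[2]=3
Ev 8: PC=2 idx=2 pred=T actual=N -> ctr[2]=2
Ev 9: PC=4 idx=0 pred=T actual=T -> ctr[0]=3
Ev 10: PC=6 idx=2 pred=T actual=N -> ctr[2]=1
Ev 11: PC=6 idx=2 pred=N actual=N -> ctr[2]=0
Ev 12: PC=0 idx=0 pred=T actual=T -> ctr[0]=3
Ev 13: PC=2 idx=2 pred=N actual=N -> ctr[2]=0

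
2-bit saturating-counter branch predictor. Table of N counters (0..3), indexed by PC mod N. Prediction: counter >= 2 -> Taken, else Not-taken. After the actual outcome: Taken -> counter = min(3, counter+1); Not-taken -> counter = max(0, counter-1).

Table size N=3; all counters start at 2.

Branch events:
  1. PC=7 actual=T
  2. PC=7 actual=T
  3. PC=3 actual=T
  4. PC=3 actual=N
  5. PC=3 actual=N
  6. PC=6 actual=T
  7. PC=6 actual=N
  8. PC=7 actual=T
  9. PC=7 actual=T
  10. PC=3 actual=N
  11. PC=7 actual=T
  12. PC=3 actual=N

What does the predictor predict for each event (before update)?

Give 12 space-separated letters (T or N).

Answer: T T T T T N T T T N T N

Derivation:
Ev 1: PC=7 idx=1 pred=T actual=T -> ctr[1]=3
Ev 2: PC=7 idx=1 pred=T actual=T -> ctr[1]=3
Ev 3: PC=3 idx=0 pred=T actual=T -> ctr[0]=3
Ev 4: PC=3 idx=0 pred=T actual=N -> ctr[0]=2
Ev 5: PC=3 idx=0 pred=T actual=N -> ctr[0]=1
Ev 6: PC=6 idx=0 pred=N actual=T -> ctr[0]=2
Ev 7: PC=6 idx=0 pred=T actual=N -> ctr[0]=1
Ev 8: PC=7 idx=1 pred=T actual=T -> ctr[1]=3
Ev 9: PC=7 idx=1 pred=T actual=T -> ctr[1]=3
Ev 10: PC=3 idx=0 pred=N actual=N -> ctr[0]=0
Ev 11: PC=7 idx=1 pred=T actual=T -> ctr[1]=3
Ev 12: PC=3 idx=0 pred=N actual=N -> ctr[0]=0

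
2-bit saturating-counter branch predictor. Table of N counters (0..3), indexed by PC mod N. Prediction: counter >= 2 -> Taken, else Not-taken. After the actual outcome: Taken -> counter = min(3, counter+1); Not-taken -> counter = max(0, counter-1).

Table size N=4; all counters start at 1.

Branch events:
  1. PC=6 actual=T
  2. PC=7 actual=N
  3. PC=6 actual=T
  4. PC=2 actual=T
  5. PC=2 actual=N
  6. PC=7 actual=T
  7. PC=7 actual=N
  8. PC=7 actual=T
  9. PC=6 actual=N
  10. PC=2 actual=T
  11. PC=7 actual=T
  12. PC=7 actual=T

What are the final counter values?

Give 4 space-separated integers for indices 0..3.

Answer: 1 1 2 3

Derivation:
Ev 1: PC=6 idx=2 pred=N actual=T -> ctr[2]=2
Ev 2: PC=7 idx=3 pred=N actual=N -> ctr[3]=0
Ev 3: PC=6 idx=2 pred=T actual=T -> ctr[2]=3
Ev 4: PC=2 idx=2 pred=T actual=T -> ctr[2]=3
Ev 5: PC=2 idx=2 pred=T actual=N -> ctr[2]=2
Ev 6: PC=7 idx=3 pred=N actual=T -> ctr[3]=1
Ev 7: PC=7 idx=3 pred=N actual=N -> ctr[3]=0
Ev 8: PC=7 idx=3 pred=N actual=T -> ctr[3]=1
Ev 9: PC=6 idx=2 pred=T actual=N -> ctr[2]=1
Ev 10: PC=2 idx=2 pred=N actual=T -> ctr[2]=2
Ev 11: PC=7 idx=3 pred=N actual=T -> ctr[3]=2
Ev 12: PC=7 idx=3 pred=T actual=T -> ctr[3]=3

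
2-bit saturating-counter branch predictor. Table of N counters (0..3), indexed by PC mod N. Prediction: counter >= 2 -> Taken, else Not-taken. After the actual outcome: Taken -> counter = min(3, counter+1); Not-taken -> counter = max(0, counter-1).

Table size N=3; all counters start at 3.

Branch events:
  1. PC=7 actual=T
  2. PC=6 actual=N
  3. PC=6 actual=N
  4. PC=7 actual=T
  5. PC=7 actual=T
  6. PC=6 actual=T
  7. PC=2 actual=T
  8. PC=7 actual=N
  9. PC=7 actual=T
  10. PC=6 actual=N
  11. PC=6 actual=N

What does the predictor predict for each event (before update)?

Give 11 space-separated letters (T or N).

Answer: T T T T T N T T T T N

Derivation:
Ev 1: PC=7 idx=1 pred=T actual=T -> ctr[1]=3
Ev 2: PC=6 idx=0 pred=T actual=N -> ctr[0]=2
Ev 3: PC=6 idx=0 pred=T actual=N -> ctr[0]=1
Ev 4: PC=7 idx=1 pred=T actual=T -> ctr[1]=3
Ev 5: PC=7 idx=1 pred=T actual=T -> ctr[1]=3
Ev 6: PC=6 idx=0 pred=N actual=T -> ctr[0]=2
Ev 7: PC=2 idx=2 pred=T actual=T -> ctr[2]=3
Ev 8: PC=7 idx=1 pred=T actual=N -> ctr[1]=2
Ev 9: PC=7 idx=1 pred=T actual=T -> ctr[1]=3
Ev 10: PC=6 idx=0 pred=T actual=N -> ctr[0]=1
Ev 11: PC=6 idx=0 pred=N actual=N -> ctr[0]=0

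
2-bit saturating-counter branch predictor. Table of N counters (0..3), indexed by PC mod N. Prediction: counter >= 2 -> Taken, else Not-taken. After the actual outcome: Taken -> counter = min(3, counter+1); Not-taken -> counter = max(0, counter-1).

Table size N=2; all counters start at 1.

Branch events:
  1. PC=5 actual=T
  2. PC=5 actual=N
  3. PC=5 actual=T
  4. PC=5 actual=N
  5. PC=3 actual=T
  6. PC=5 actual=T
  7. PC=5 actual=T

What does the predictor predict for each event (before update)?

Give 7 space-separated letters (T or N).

Answer: N T N T N T T

Derivation:
Ev 1: PC=5 idx=1 pred=N actual=T -> ctr[1]=2
Ev 2: PC=5 idx=1 pred=T actual=N -> ctr[1]=1
Ev 3: PC=5 idx=1 pred=N actual=T -> ctr[1]=2
Ev 4: PC=5 idx=1 pred=T actual=N -> ctr[1]=1
Ev 5: PC=3 idx=1 pred=N actual=T -> ctr[1]=2
Ev 6: PC=5 idx=1 pred=T actual=T -> ctr[1]=3
Ev 7: PC=5 idx=1 pred=T actual=T -> ctr[1]=3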